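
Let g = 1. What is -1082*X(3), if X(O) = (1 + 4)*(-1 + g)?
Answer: 0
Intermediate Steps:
X(O) = 0 (X(O) = (1 + 4)*(-1 + 1) = 5*0 = 0)
-1082*X(3) = -1082*0 = 0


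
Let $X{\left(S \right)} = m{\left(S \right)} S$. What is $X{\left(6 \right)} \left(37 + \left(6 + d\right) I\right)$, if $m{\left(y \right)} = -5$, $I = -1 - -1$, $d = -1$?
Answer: $-1110$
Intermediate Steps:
$I = 0$ ($I = -1 + 1 = 0$)
$X{\left(S \right)} = - 5 S$
$X{\left(6 \right)} \left(37 + \left(6 + d\right) I\right) = \left(-5\right) 6 \left(37 + \left(6 - 1\right) 0\right) = - 30 \left(37 + 5 \cdot 0\right) = - 30 \left(37 + 0\right) = \left(-30\right) 37 = -1110$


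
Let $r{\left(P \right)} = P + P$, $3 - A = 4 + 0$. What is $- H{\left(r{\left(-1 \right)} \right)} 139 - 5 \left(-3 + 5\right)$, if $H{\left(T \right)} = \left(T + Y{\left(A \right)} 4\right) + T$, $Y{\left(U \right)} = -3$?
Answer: $2214$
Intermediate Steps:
$A = -1$ ($A = 3 - \left(4 + 0\right) = 3 - 4 = -1$)
$r{\left(P \right)} = 2 P$
$H{\left(T \right)} = -12 + 2 T$ ($H{\left(T \right)} = \left(T - 12\right) + T = \left(-12 + T\right) + T = -12 + 2 T$)
$- H{\left(r{\left(-1 \right)} \right)} 139 - 5 \left(-3 + 5\right) = - (-12 + 2 \cdot 2 \left(-1\right)) 139 - 5 \left(-3 + 5\right) = - (-12 + 2 \left(-2\right)) 139 - 10 = - (-12 - 4) 139 - 10 = \left(-1\right) \left(-16\right) 139 - 10 = 16 \cdot 139 - 10 = 2224 - 10 = 2214$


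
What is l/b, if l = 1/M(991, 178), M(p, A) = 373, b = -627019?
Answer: -1/233878087 ≈ -4.2757e-9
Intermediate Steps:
l = 1/373 ≈ 0.0026810
l/b = (1/373)/(-627019) = (1/373)*(-1/627019) = -1/233878087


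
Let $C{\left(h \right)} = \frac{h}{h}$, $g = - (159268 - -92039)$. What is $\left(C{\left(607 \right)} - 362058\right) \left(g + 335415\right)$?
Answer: $-30451890156$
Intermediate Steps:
$g = -251307$ ($g = - (159268 + 92039) = \left(-1\right) 251307 = -251307$)
$C{\left(h \right)} = 1$
$\left(C{\left(607 \right)} - 362058\right) \left(g + 335415\right) = \left(1 - 362058\right) \left(-251307 + 335415\right) = \left(-362057\right) 84108 = -30451890156$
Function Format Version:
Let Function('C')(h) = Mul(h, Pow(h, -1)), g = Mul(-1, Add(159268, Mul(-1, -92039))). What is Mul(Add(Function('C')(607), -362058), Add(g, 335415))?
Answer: -30451890156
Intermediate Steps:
g = -251307 (g = Mul(-1, Add(159268, 92039)) = Mul(-1, 251307) = -251307)
Function('C')(h) = 1
Mul(Add(Function('C')(607), -362058), Add(g, 335415)) = Mul(Add(1, -362058), Add(-251307, 335415)) = Mul(-362057, 84108) = -30451890156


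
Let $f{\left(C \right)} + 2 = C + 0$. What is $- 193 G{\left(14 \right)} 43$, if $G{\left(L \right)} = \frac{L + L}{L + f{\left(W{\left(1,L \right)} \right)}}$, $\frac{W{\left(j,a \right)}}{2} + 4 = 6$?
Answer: $- \frac{58093}{4} \approx -14523.0$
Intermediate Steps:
$W{\left(j,a \right)} = 4$ ($W{\left(j,a \right)} = -8 + 2 \cdot 6 = -8 + 12 = 4$)
$f{\left(C \right)} = -2 + C$ ($f{\left(C \right)} = -2 + \left(C + 0\right) = -2 + C$)
$G{\left(L \right)} = \frac{2 L}{2 + L}$ ($G{\left(L \right)} = \frac{L + L}{L + \left(-2 + 4\right)} = \frac{2 L}{L + 2} = \frac{2 L}{2 + L}$)
$- 193 G{\left(14 \right)} 43 = - 193 \cdot 2 \cdot 14 \frac{1}{2 + 14} \cdot 43 = - 193 \cdot 2 \cdot 14 \cdot \frac{1}{16} \cdot 43 = \left(-193\right) \frac{7}{4} \cdot 43 = \left(- \frac{1351}{4}\right) 43 = - \frac{58093}{4}$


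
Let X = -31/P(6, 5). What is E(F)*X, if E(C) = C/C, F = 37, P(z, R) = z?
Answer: -31/6 ≈ -5.1667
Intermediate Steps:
E(C) = 1
X = -31/6 ≈ -5.1667
E(F)*X = 1*(-31/6) = -31/6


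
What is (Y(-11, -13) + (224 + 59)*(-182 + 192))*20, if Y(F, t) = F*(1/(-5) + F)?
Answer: 59064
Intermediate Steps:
Y(F, t) = F*(-1/5 + F)
(Y(-11, -13) + (224 + 59)*(-182 + 192))*20 = (-11*(-1/5 - 11) + (224 + 59)*(-182 + 192))*20 = (-11*(-56/5) + 283*10)*20 = (616/5 + 2830)*20 = (14766/5)*20 = 59064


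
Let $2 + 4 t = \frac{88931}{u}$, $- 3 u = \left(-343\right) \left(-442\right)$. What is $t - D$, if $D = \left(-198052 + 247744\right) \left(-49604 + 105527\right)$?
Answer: $- \frac{1685207248969589}{606424} \approx -2.7789 \cdot 10^{9}$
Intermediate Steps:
$u = - \frac{151606}{3}$ ($u = - \frac{\left(-343\right) \left(-442\right)}{3} = \left(- \frac{1}{3}\right) 151606 = - \frac{151606}{3} \approx -50535.0$)
$D = 2778925716$ ($D = 49692 \cdot 55923 = 2778925716$)
$t = - \frac{570005}{606424}$ ($t = - \frac{1}{2} + \frac{88931 \frac{1}{- \frac{151606}{3}}}{4} = - \frac{1}{2} + \frac{88931 \left(- \frac{3}{151606}\right)}{4} = - \frac{1}{2} + \frac{1}{4} \left(- \frac{266793}{151606}\right) = - \frac{1}{2} - \frac{266793}{606424} = - \frac{570005}{606424} \approx -0.93994$)
$t - D = - \frac{570005}{606424} - 2778925716 = - \frac{1685207248969589}{606424}$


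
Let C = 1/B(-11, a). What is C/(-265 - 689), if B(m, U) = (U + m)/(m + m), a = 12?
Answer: 11/477 ≈ 0.023061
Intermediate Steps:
B(m, U) = (U + m)/(2*m) (B(m, U) = (U + m)/((2*m)) = (U + m)*(1/(2*m)) = (U + m)/(2*m))
C = -22 (C = 1/((½)*(12 - 11)/(-11)) = 1/((½)*(-1/11)*1) = 1/(-1/22) = -22)
C/(-265 - 689) = -22/(-265 - 689) = -22/(-954) = -22*(-1/954) = 11/477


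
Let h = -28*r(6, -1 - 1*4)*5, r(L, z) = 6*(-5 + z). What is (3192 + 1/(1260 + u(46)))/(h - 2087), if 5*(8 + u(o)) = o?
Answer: 20128757/39809778 ≈ 0.50562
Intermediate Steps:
u(o) = -8 + o/5
r(L, z) = -30 + 6*z
h = 8400 (h = -28*(-30 + 6*(-1 - 1*4))*5 = -28*(-30 + 6*(-1 - 4))*5 = -28*(-30 + 6*(-5))*5 = -28*(-30 - 30)*5 = -(-1680)*5 = -28*(-300) = 8400)
(3192 + 1/(1260 + u(46)))/(h - 2087) = (3192 + 1/(1260 + (-8 + (1/5)*46)))/(8400 - 2087) = (3192 + 1/(1260 + (-8 + 46/5)))/6313 = (3192 + 1/(1260 + 6/5))*(1/6313) = (3192 + 1/(6306/5))*(1/6313) = (3192 + 5/6306)*(1/6313) = (20128757/6306)*(1/6313) = 20128757/39809778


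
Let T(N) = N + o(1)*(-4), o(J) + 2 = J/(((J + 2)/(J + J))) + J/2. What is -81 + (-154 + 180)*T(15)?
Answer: 1187/3 ≈ 395.67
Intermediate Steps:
o(J) = -2 + J/2 + 2*J²/(2 + J) (o(J) = -2 + (J/(((J + 2)/(J + J))) + J/2) = -2 + (J/(((2 + J)/((2*J)))) + J*(½)) = -2 + (J/(((2 + J)*(1/(2*J)))) + J/2) = -2 + (J/(((2 + J)/(2*J))) + J/2) = -2 + (J*(2*J/(2 + J)) + J/2) = -2 + (2*J²/(2 + J) + J/2) = -2 + (J/2 + 2*J²/(2 + J)) = -2 + J/2 + 2*J²/(2 + J))
T(N) = 10/3 + N (T(N) = N + ((-4 - 1*1 + (5/2)*1²)/(2 + 1))*(-4) = N + ((-4 - 1 + (5/2)*1)/3)*(-4) = N + ((-4 - 1 + 5/2)/3)*(-4) = N + ((⅓)*(-5/2))*(-4) = N - ⅚*(-4) = N + 10/3 = 10/3 + N)
-81 + (-154 + 180)*T(15) = -81 + (-154 + 180)*(10/3 + 15) = -81 + 26*(55/3) = -81 + 1430/3 = 1187/3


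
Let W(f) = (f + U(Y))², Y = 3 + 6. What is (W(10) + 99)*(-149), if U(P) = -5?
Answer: -18476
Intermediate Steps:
Y = 9
W(f) = (-5 + f)² (W(f) = (f - 5)² = (-5 + f)²)
(W(10) + 99)*(-149) = ((-5 + 10)² + 99)*(-149) = (5² + 99)*(-149) = (25 + 99)*(-149) = 124*(-149) = -18476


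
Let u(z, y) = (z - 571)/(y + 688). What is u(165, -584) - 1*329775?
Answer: -17148503/52 ≈ -3.2978e+5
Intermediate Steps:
u(z, y) = (-571 + z)/(688 + y)
u(165, -584) - 1*329775 = (-571 + 165)/(688 - 584) - 1*329775 = -406/104 - 329775 = (1/104)*(-406) - 329775 = -203/52 - 329775 = -17148503/52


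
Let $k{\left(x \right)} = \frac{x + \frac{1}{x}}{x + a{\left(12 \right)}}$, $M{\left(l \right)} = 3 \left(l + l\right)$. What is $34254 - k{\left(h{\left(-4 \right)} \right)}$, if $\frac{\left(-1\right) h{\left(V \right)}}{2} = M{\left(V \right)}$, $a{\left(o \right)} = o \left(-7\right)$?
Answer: $\frac{59193217}{1728} \approx 34255.0$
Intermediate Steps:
$a{\left(o \right)} = - 7 o$
$M{\left(l \right)} = 6 l$ ($M{\left(l \right)} = 3 \cdot 2 l = 6 l$)
$h{\left(V \right)} = - 12 V$ ($h{\left(V \right)} = - 2 \cdot 6 V = - 12 V$)
$k{\left(x \right)} = \frac{x + \frac{1}{x}}{-84 + x}$ ($k{\left(x \right)} = \frac{x + \frac{1}{x}}{x - 84} = \frac{x + \frac{1}{x}}{-84 + x}$)
$34254 - k{\left(h{\left(-4 \right)} \right)} = 34254 - \frac{1 + \left(\left(-12\right) \left(-4\right)\right)^{2}}{\left(-12\right) \left(-4\right) \left(-84 - -48\right)} = 34254 - \frac{1 + 48^{2}}{48 \left(-84 + 48\right)} = 34254 - \frac{1 + 2304}{48 \left(-36\right)} = 34254 - \frac{1}{48} \left(- \frac{1}{36}\right) 2305 = 34254 - - \frac{2305}{1728} = 34254 + \frac{2305}{1728} = \frac{59193217}{1728}$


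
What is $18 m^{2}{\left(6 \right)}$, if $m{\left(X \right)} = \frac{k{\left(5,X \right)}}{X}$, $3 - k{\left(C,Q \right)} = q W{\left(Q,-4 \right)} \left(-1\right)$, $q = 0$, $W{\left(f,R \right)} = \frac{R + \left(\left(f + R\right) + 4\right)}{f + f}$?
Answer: $\frac{9}{2} \approx 4.5$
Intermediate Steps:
$W{\left(f,R \right)} = \frac{4 + f + 2 R}{2 f}$ ($W{\left(f,R \right)} = \frac{R + \left(\left(R + f\right) + 4\right)}{2 f} = \left(R + \left(4 + R + f\right)\right) \frac{1}{2 f} = \left(4 + f + 2 R\right) \frac{1}{2 f} = \frac{4 + f + 2 R}{2 f}$)
$k{\left(C,Q \right)} = 3$ ($k{\left(C,Q \right)} = 3 - 0 \frac{2 - 4 + \frac{Q}{2}}{Q} \left(-1\right) = 3 - 0 \frac{-2 + \frac{Q}{2}}{Q} \left(-1\right) = 3 - 0 \left(-1\right) = 3 - 0 = 3 + 0 = 3$)
$m{\left(X \right)} = \frac{3}{X}$
$18 m^{2}{\left(6 \right)} = 18 \left(\frac{3}{6}\right)^{2} = 18 \left(3 \cdot \frac{1}{6}\right)^{2} = \frac{18}{4} = 18 \cdot \frac{1}{4} = \frac{9}{2}$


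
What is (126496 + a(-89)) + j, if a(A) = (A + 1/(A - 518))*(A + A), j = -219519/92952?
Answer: 892317619495/6269096 ≈ 1.4234e+5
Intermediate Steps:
j = -24391/10328 (j = -219519*1/92952 = -24391/10328 ≈ -2.3616)
a(A) = 2*A*(A + 1/(-518 + A)) (a(A) = (A + 1/(-518 + A))*(2*A) = 2*A*(A + 1/(-518 + A)))
(126496 + a(-89)) + j = (126496 + 2*(-89)*(1 + (-89)² - 518*(-89))/(-518 - 89)) - 24391/10328 = (126496 + 2*(-89)*(1 + 7921 + 46102)/(-607)) - 24391/10328 = (126496 + 2*(-89)*(-1/607)*54024) - 24391/10328 = (126496 + 9616272/607) - 24391/10328 = 86399344/607 - 24391/10328 = 892317619495/6269096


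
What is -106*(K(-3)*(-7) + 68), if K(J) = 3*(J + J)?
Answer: -20564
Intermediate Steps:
K(J) = 6*J (K(J) = 3*(2*J) = 6*J)
-106*(K(-3)*(-7) + 68) = -106*((6*(-3))*(-7) + 68) = -106*(-18*(-7) + 68) = -106*(126 + 68) = -106*194 = -20564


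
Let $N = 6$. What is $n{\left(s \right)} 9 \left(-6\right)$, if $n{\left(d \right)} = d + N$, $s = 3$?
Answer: $-486$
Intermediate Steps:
$n{\left(d \right)} = 6 + d$ ($n{\left(d \right)} = d + 6 = 6 + d$)
$n{\left(s \right)} 9 \left(-6\right) = \left(6 + 3\right) 9 \left(-6\right) = 9 \cdot 9 \left(-6\right) = 81 \left(-6\right) = -486$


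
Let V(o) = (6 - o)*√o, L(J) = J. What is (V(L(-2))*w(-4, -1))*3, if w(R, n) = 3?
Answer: 72*I*√2 ≈ 101.82*I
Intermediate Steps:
V(o) = √o*(6 - o)
(V(L(-2))*w(-4, -1))*3 = ((√(-2)*(6 - 1*(-2)))*3)*3 = (((I*√2)*(6 + 2))*3)*3 = (((I*√2)*8)*3)*3 = ((8*I*√2)*3)*3 = (24*I*√2)*3 = 72*I*√2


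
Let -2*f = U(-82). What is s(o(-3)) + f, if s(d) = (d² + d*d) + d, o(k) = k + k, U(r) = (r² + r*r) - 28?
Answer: -6644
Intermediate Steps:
U(r) = -28 + 2*r² (U(r) = (r² + r²) - 28 = 2*r² - 28 = -28 + 2*r²)
o(k) = 2*k
f = -6710 (f = -(-28 + 2*(-82)²)/2 = -(-28 + 2*6724)/2 = -(-28 + 13448)/2 = -½*13420 = -6710)
s(d) = d + 2*d² (s(d) = (d² + d²) + d = 2*d² + d = d + 2*d²)
s(o(-3)) + f = (2*(-3))*(1 + 2*(2*(-3))) - 6710 = -6*(1 + 2*(-6)) - 6710 = -6*(1 - 12) - 6710 = -6*(-11) - 6710 = 66 - 6710 = -6644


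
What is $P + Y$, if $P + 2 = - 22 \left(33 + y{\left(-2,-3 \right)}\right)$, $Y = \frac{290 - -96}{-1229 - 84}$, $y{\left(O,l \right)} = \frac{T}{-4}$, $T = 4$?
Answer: $- \frac{927364}{1313} \approx -706.29$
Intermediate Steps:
$y{\left(O,l \right)} = -1$ ($y{\left(O,l \right)} = \frac{4}{-4} = 4 \left(- \frac{1}{4}\right) = -1$)
$Y = - \frac{386}{1313}$ ($Y = \frac{290 + 96}{-1313} = 386 \left(- \frac{1}{1313}\right) = - \frac{386}{1313} \approx -0.29398$)
$P = -706$ ($P = -2 - 22 \left(33 - 1\right) = -2 - 704 = -706$)
$P + Y = -706 - \frac{386}{1313} = - \frac{927364}{1313}$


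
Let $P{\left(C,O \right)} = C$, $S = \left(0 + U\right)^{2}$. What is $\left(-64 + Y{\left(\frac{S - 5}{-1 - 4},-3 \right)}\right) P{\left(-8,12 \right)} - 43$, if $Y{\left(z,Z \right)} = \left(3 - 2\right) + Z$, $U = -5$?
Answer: $485$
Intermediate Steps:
$S = 25$ ($S = \left(0 - 5\right)^{2} = \left(-5\right)^{2} = 25$)
$Y{\left(z,Z \right)} = 1 + Z$
$\left(-64 + Y{\left(\frac{S - 5}{-1 - 4},-3 \right)}\right) P{\left(-8,12 \right)} - 43 = \left(-64 + \left(1 - 3\right)\right) \left(-8\right) - 43 = \left(-64 - 2\right) \left(-8\right) - 43 = \left(-66\right) \left(-8\right) - 43 = 528 - 43 = 485$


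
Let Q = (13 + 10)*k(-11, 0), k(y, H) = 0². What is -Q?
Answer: 0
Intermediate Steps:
k(y, H) = 0
Q = 0 (Q = (13 + 10)*0 = 23*0 = 0)
-Q = -1*0 = 0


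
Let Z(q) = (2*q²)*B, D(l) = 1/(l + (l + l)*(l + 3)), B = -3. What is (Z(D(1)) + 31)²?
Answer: 697225/729 ≈ 956.41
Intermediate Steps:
D(l) = 1/(l + 2*l*(3 + l)) (D(l) = 1/(l + (2*l)*(3 + l)) = 1/(l + 2*l*(3 + l)))
Z(q) = -6*q² (Z(q) = (2*q²)*(-3) = -6*q²)
(Z(D(1)) + 31)² = (-6/(7 + 2*1)² + 31)² = (-6/(7 + 2)² + 31)² = (-6*(1/9)² + 31)² = (-6*(1*(⅑))² + 31)² = (-6*(⅑)² + 31)² = (-6*1/81 + 31)² = (-2/27 + 31)² = (835/27)² = 697225/729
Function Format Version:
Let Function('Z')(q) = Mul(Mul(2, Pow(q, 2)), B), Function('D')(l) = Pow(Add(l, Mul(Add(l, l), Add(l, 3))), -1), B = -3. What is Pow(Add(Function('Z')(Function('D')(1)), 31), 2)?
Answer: Rational(697225, 729) ≈ 956.41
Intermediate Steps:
Function('D')(l) = Pow(Add(l, Mul(2, l, Add(3, l))), -1) (Function('D')(l) = Pow(Add(l, Mul(Mul(2, l), Add(3, l))), -1) = Pow(Add(l, Mul(2, l, Add(3, l))), -1))
Function('Z')(q) = Mul(-6, Pow(q, 2)) (Function('Z')(q) = Mul(Mul(2, Pow(q, 2)), -3) = Mul(-6, Pow(q, 2)))
Pow(Add(Function('Z')(Function('D')(1)), 31), 2) = Pow(Add(Mul(-6, Pow(Mul(Pow(1, -1), Pow(Add(7, Mul(2, 1)), -1)), 2)), 31), 2) = Pow(Add(Mul(-6, Pow(Mul(1, Pow(Add(7, 2), -1)), 2)), 31), 2) = Pow(Add(Mul(-6, Pow(Mul(1, Pow(9, -1)), 2)), 31), 2) = Pow(Add(Mul(-6, Pow(Mul(1, Rational(1, 9)), 2)), 31), 2) = Pow(Add(Mul(-6, Pow(Rational(1, 9), 2)), 31), 2) = Pow(Add(Mul(-6, Rational(1, 81)), 31), 2) = Pow(Add(Rational(-2, 27), 31), 2) = Pow(Rational(835, 27), 2) = Rational(697225, 729)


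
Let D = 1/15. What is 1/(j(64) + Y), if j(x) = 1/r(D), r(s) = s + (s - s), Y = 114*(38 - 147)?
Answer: -1/12411 ≈ -8.0574e-5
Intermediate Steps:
D = 1/15 ≈ 0.066667
Y = -12426 (Y = 114*(-109) = -12426)
r(s) = s (r(s) = s + 0 = s)
j(x) = 15 (j(x) = 1/(1/15) = 15)
1/(j(64) + Y) = 1/(15 - 12426) = 1/(-12411) = -1/12411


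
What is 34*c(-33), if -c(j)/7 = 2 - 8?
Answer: 1428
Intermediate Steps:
c(j) = 42 (c(j) = -7*(2 - 8) = -7*(-6) = 42)
34*c(-33) = 34*42 = 1428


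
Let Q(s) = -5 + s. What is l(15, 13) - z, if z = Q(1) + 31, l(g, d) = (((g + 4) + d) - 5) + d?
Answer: 13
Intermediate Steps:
l(g, d) = -1 + g + 2*d (l(g, d) = (((4 + g) + d) - 5) + d = ((4 + d + g) - 5) + d = (-1 + d + g) + d = -1 + g + 2*d)
z = 27 (z = (-5 + 1) + 31 = -4 + 31 = 27)
l(15, 13) - z = (-1 + 15 + 2*13) - 1*27 = (-1 + 15 + 26) - 27 = 40 - 27 = 13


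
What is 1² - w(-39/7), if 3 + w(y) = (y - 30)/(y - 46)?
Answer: 1195/361 ≈ 3.3102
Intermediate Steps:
w(y) = -3 + (-30 + y)/(-46 + y) (w(y) = -3 + (y - 30)/(y - 46) = -3 + (-30 + y)/(-46 + y))
1² - w(-39/7) = 1² - 2*(54 - (-39)/7)/(-46 - 39/7) = 1 - 2*(54 - (-39)/7)/(-46 - 39*⅐) = 1 - 2*(54 - 1*(-39/7))/(-46 - 39/7) = 1 - 2*(54 + 39/7)/(-361/7) = 1 - 2*(-7)*417/(361*7) = 1 - 1*(-834/361) = 1 + 834/361 = 1195/361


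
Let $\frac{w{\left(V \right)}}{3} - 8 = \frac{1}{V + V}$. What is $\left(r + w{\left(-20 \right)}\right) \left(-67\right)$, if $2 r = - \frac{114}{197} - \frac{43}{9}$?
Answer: $- \frac{100957007}{70920} \approx -1423.5$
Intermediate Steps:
$r = - \frac{9497}{3546}$ ($r = \frac{- \frac{114}{197} - \frac{43}{9}}{2} = \frac{1}{2} \left(- \frac{9497}{1773}\right) = - \frac{9497}{3546} \approx -2.6782$)
$w{\left(V \right)} = 24 + \frac{3}{2 V}$ ($w{\left(V \right)} = 24 + \frac{3}{V + V} = 24 + \frac{3}{2 V}$)
$\left(r + w{\left(-20 \right)}\right) \left(-67\right) = \left(- \frac{9497}{3546} + \left(24 + \frac{3}{2 \left(-20\right)}\right)\right) \left(-67\right) = \left(- \frac{9497}{3546} + \left(24 + \frac{3}{2} \left(- \frac{1}{20}\right)\right)\right) \left(-67\right) = \left(- \frac{9497}{3546} + \left(24 - \frac{3}{40}\right)\right) \left(-67\right) = \left(- \frac{9497}{3546} + \frac{957}{40}\right) \left(-67\right) = \frac{1506821}{70920} \left(-67\right) = - \frac{100957007}{70920}$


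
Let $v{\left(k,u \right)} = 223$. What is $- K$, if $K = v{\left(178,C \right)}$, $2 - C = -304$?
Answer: $-223$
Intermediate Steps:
$C = 306$ ($C = 2 - -304 = 2 + 304 = 306$)
$K = 223$
$- K = \left(-1\right) 223 = -223$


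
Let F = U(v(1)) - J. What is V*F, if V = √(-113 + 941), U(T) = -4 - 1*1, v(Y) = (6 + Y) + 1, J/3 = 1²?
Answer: -48*√23 ≈ -230.20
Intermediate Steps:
J = 3 (J = 3*1² = 3*1 = 3)
v(Y) = 7 + Y
U(T) = -5 (U(T) = -4 - 1 = -5)
V = 6*√23 (V = √828 = 6*√23 ≈ 28.775)
F = -8 (F = -5 - 1*3 = -5 - 3 = -8)
V*F = (6*√23)*(-8) = -48*√23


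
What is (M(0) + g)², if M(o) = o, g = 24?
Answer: 576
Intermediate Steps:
(M(0) + g)² = (0 + 24)² = 24² = 576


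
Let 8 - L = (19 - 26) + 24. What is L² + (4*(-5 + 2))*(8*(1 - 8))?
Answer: 753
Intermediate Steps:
L = -9 (L = 8 - ((19 - 26) + 24) = 8 - (-7 + 24) = 8 - 1*17 = 8 - 17 = -9)
L² + (4*(-5 + 2))*(8*(1 - 8)) = (-9)² + (4*(-5 + 2))*(8*(1 - 8)) = 81 + (4*(-3))*(8*(-7)) = 81 - 12*(-56) = 81 + 672 = 753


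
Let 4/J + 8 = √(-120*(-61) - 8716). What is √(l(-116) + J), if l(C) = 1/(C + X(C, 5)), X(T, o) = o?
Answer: √(-50765295 - 8994330*I*√349)/40515 ≈ 0.19495 - 0.26255*I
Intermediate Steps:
J = 4/(-8 + 2*I*√349) (J = 4/(-8 + √(-120*(-61) - 8716)) = 4/(-8 + √(7320 - 8716)) = 4/(-8 + √(-1396)) = 4/(-8 + 2*I*√349) ≈ -0.021918 - 0.10236*I)
l(C) = 1/(5 + C) (l(C) = 1/(C + 5) = 1/(5 + C))
√(l(-116) + J) = √(1/(5 - 116) + (-8/365 - 2*I*√349/365)) = √(1/(-111) + (-8/365 - 2*I*√349/365)) = √(-1/111 + (-8/365 - 2*I*√349/365)) = √(-1253/40515 - 2*I*√349/365)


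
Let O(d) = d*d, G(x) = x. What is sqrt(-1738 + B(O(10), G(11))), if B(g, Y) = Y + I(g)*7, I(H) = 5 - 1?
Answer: I*sqrt(1699) ≈ 41.219*I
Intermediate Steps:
O(d) = d**2
I(H) = 4
B(g, Y) = 28 + Y (B(g, Y) = Y + 4*7 = Y + 28 = 28 + Y)
sqrt(-1738 + B(O(10), G(11))) = sqrt(-1738 + (28 + 11)) = sqrt(-1738 + 39) = sqrt(-1699) = I*sqrt(1699)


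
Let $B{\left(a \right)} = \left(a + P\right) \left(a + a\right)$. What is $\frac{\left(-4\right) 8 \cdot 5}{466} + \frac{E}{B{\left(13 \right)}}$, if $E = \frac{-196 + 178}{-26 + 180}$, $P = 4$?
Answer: $- \frac{2724817}{7929922} \approx -0.34361$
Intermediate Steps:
$E = - \frac{9}{77}$ ($E = - \frac{18}{154} = \left(-18\right) \frac{1}{154} = - \frac{9}{77} \approx -0.11688$)
$B{\left(a \right)} = 2 a \left(4 + a\right)$ ($B{\left(a \right)} = \left(a + 4\right) \left(a + a\right) = \left(4 + a\right) 2 a = 2 a \left(4 + a\right)$)
$\frac{\left(-4\right) 8 \cdot 5}{466} + \frac{E}{B{\left(13 \right)}} = \frac{\left(-4\right) 8 \cdot 5}{466} - \frac{9}{77 \cdot 2 \cdot 13 \left(4 + 13\right)} = \left(-32\right) 5 \cdot \frac{1}{466} - \frac{9}{77 \cdot 2 \cdot 13 \cdot 17} = \left(-160\right) \frac{1}{466} - \frac{9}{77 \cdot 442} = - \frac{80}{233} - \frac{9}{34034} = - \frac{2724817}{7929922}$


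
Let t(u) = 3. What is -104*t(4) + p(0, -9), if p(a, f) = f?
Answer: -321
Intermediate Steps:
-104*t(4) + p(0, -9) = -104*3 - 9 = -312 - 9 = -321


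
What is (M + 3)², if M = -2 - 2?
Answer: 1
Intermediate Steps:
M = -4
(M + 3)² = (-4 + 3)² = (-1)² = 1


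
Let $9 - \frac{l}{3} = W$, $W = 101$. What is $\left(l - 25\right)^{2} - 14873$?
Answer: $75728$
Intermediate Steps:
$l = -276$ ($l = 27 - 303 = -276$)
$\left(l - 25\right)^{2} - 14873 = \left(-276 - 25\right)^{2} - 14873 = \left(-301\right)^{2} - 14873 = 90601 - 14873 = 75728$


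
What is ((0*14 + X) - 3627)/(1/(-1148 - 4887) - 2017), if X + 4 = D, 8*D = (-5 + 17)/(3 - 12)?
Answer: 131484545/73035576 ≈ 1.8003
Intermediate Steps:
D = -⅙ (D = ((-5 + 17)/(3 - 12))/8 = (12/(-9))/8 = (12*(-⅑))/8 = (⅛)*(-4/3) = -⅙ ≈ -0.16667)
X = -25/6 (X = -4 - ⅙ = -25/6 ≈ -4.1667)
((0*14 + X) - 3627)/(1/(-1148 - 4887) - 2017) = ((0*14 - 25/6) - 3627)/(1/(-1148 - 4887) - 2017) = ((0 - 25/6) - 3627)/(1/(-6035) - 2017) = (-25/6 - 3627)/(-1/6035 - 2017) = -21787/(6*(-12172596/6035)) = -21787/6*(-6035/12172596) = 131484545/73035576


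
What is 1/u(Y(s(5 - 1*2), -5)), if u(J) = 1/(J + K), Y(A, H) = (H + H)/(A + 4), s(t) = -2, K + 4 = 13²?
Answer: 160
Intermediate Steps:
K = 165 (K = -4 + 13² = -4 + 169 = 165)
Y(A, H) = 2*H/(4 + A) (Y(A, H) = (2*H)/(4 + A) = 2*H/(4 + A))
u(J) = 1/(165 + J) (u(J) = 1/(J + 165) = 1/(165 + J))
1/u(Y(s(5 - 1*2), -5)) = 1/(1/(165 + 2*(-5)/(4 - 2))) = 1/(1/(165 + 2*(-5)/2)) = 1/(1/(165 + 2*(-5)*(½))) = 1/(1/(165 - 5)) = 1/(1/160) = 160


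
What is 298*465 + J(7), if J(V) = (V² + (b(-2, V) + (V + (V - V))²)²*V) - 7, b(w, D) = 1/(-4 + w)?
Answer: 5590975/36 ≈ 1.5530e+5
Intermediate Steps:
J(V) = -7 + V² + V*(-⅙ + V²)² (J(V) = (V² + (1/(-4 - 2) + (V + (V - V))²)²*V) - 7 = (V² + (1/(-6) + (V + 0)²)²*V) - 7 = (V² + (-⅙ + V²)²*V) - 7 = (V² + V*(-⅙ + V²)²) - 7 = -7 + V² + V*(-⅙ + V²)²)
298*465 + J(7) = 298*465 + (-7 + 7² + 7⁵ - ⅓*7³ + (1/36)*7) = 138570 + (-7 + 49 + 16807 - ⅓*343 + 7/36) = 138570 + (-7 + 49 + 16807 - 343/3 + 7/36) = 138570 + 602455/36 = 5590975/36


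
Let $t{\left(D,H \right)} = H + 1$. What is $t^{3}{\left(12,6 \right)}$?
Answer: $343$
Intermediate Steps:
$t{\left(D,H \right)} = 1 + H$
$t^{3}{\left(12,6 \right)} = \left(1 + 6\right)^{3} = 7^{3} = 343$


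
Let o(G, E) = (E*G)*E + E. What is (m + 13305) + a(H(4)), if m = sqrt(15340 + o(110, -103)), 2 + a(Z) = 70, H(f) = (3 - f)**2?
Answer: 13373 + sqrt(1182227) ≈ 14460.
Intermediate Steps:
a(Z) = 68 (a(Z) = -2 + 70 = 68)
o(G, E) = E + G*E**2 (o(G, E) = G*E**2 + E = E + G*E**2)
m = sqrt(1182227) (m = sqrt(15340 - 103*(1 - 103*110)) = sqrt(15340 - 103*(1 - 11330)) = sqrt(15340 - 103*(-11329)) = sqrt(15340 + 1166887) = sqrt(1182227) ≈ 1087.3)
(m + 13305) + a(H(4)) = (sqrt(1182227) + 13305) + 68 = (13305 + sqrt(1182227)) + 68 = 13373 + sqrt(1182227)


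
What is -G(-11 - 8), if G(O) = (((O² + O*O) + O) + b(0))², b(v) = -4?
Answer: -488601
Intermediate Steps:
G(O) = (-4 + O + 2*O²)² (G(O) = (((O² + O*O) + O) - 4)² = (((O² + O²) + O) - 4)² = ((2*O² + O) - 4)² = ((O + 2*O²) - 4)² = (-4 + O + 2*O²)²)
-G(-11 - 8) = -(-4 + (-11 - 8) + 2*(-11 - 8)²)² = -(-4 - 19 + 2*(-19)²)² = -(-4 - 19 + 2*361)² = -(-4 - 19 + 722)² = -1*699² = -1*488601 = -488601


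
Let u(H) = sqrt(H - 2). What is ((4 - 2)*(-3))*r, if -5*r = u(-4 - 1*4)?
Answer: 6*I*sqrt(10)/5 ≈ 3.7947*I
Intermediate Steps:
u(H) = sqrt(-2 + H)
r = -I*sqrt(10)/5 (r = -sqrt(-2 + (-4 - 1*4))/5 = -sqrt(-2 + (-4 - 4))/5 = -sqrt(-2 - 8)/5 = -I*sqrt(10)/5 ≈ -0.63246*I)
((4 - 2)*(-3))*r = ((4 - 2)*(-3))*(-I*sqrt(10)/5) = (2*(-3))*(-I*sqrt(10)/5) = -(-6)*I*sqrt(10)/5 = 6*I*sqrt(10)/5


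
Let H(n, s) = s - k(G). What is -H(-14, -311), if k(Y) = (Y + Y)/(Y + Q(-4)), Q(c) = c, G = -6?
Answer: 1561/5 ≈ 312.20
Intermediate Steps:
k(Y) = 2*Y/(-4 + Y) (k(Y) = (Y + Y)/(Y - 4) = (2*Y)/(-4 + Y) = 2*Y/(-4 + Y))
H(n, s) = -6/5 + s (H(n, s) = s - 2*(-6)/(-4 - 6) = s - 2*(-6)/(-10) = s - 2*(-6)*(-1)/10 = s - 1*6/5 = s - 6/5 = -6/5 + s)
-H(-14, -311) = -(-6/5 - 311) = -1*(-1561/5) = 1561/5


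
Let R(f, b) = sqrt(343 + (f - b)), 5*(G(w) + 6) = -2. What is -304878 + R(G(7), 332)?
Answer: -304878 + sqrt(115)/5 ≈ -3.0488e+5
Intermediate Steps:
G(w) = -32/5 (G(w) = -6 + (1/5)*(-2) = -6 - 2/5 = -32/5)
R(f, b) = sqrt(343 + f - b)
-304878 + R(G(7), 332) = -304878 + sqrt(343 - 32/5 - 1*332) = -304878 + sqrt(343 - 32/5 - 332) = -304878 + sqrt(23/5) = -304878 + sqrt(115)/5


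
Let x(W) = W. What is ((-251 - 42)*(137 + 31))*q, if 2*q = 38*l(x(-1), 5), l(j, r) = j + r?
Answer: -3741024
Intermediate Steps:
q = 76 (q = (38*(-1 + 5))/2 = (38*4)/2 = (½)*152 = 76)
((-251 - 42)*(137 + 31))*q = ((-251 - 42)*(137 + 31))*76 = -293*168*76 = -49224*76 = -3741024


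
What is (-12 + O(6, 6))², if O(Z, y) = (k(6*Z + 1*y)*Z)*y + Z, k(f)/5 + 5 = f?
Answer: 44275716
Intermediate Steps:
k(f) = -25 + 5*f
O(Z, y) = Z + Z*y*(-25 + 5*y + 30*Z) (O(Z, y) = ((-25 + 5*(6*Z + 1*y))*Z)*y + Z = ((-25 + 5*(6*Z + y))*Z)*y + Z = ((-25 + 5*(y + 6*Z))*Z)*y + Z = ((-25 + (5*y + 30*Z))*Z)*y + Z = ((-25 + 5*y + 30*Z)*Z)*y + Z = (Z*(-25 + 5*y + 30*Z))*y + Z = Z*y*(-25 + 5*y + 30*Z) + Z = Z + Z*y*(-25 + 5*y + 30*Z))
(-12 + O(6, 6))² = (-12 + 6*(1 + 5*6*(-5 + 6 + 6*6)))² = (-12 + 6*(1 + 5*6*(-5 + 6 + 36)))² = (-12 + 6*(1 + 5*6*37))² = (-12 + 6*(1 + 1110))² = (-12 + 6*1111)² = (-12 + 6666)² = 6654² = 44275716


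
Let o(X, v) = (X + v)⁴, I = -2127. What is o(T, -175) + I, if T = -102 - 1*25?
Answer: 8318167489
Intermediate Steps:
T = -127 (T = -102 - 25 = -127)
o(T, -175) + I = (-127 - 175)⁴ - 2127 = (-302)⁴ - 2127 = 8318169616 - 2127 = 8318167489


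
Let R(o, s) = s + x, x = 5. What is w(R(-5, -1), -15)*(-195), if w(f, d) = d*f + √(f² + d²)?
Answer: 11700 - 195*√241 ≈ 8672.8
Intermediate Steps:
R(o, s) = 5 + s (R(o, s) = s + 5 = 5 + s)
w(f, d) = √(d² + f²) + d*f (w(f, d) = d*f + √(d² + f²) = √(d² + f²) + d*f)
w(R(-5, -1), -15)*(-195) = (√((-15)² + (5 - 1)²) - 15*(5 - 1))*(-195) = (√(225 + 4²) - 15*4)*(-195) = (√(225 + 16) - 60)*(-195) = (√241 - 60)*(-195) = (-60 + √241)*(-195) = 11700 - 195*√241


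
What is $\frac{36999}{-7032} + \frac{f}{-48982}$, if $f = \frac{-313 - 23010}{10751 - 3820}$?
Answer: $- \frac{2093463908737}{397887251624} \approx -5.2615$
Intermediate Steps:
$f = - \frac{23323}{6931} \approx -3.365$
$\frac{36999}{-7032} + \frac{f}{-48982} = \frac{36999}{-7032} - \frac{23323}{6931 \left(-48982\right)} = 36999 \left(- \frac{1}{7032}\right) - - \frac{23323}{339494242} = - \frac{12333}{2344} + \frac{23323}{339494242} = - \frac{2093463908737}{397887251624}$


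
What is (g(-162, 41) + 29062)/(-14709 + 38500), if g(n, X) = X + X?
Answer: 29144/23791 ≈ 1.2250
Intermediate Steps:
g(n, X) = 2*X
(g(-162, 41) + 29062)/(-14709 + 38500) = (2*41 + 29062)/(-14709 + 38500) = (82 + 29062)/23791 = 29144*(1/23791) = 29144/23791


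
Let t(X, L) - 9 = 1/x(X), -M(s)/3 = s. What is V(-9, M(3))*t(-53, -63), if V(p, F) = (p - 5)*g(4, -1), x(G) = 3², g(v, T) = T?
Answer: 1148/9 ≈ 127.56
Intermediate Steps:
x(G) = 9
M(s) = -3*s
V(p, F) = 5 - p (V(p, F) = (p - 5)*(-1) = (-5 + p)*(-1) = 5 - p)
t(X, L) = 82/9 (t(X, L) = 9 + 1/9 = 9 + ⅑ = 82/9)
V(-9, M(3))*t(-53, -63) = (5 - 1*(-9))*(82/9) = (5 + 9)*(82/9) = 14*(82/9) = 1148/9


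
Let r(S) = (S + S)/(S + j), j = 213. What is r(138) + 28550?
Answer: 3340442/117 ≈ 28551.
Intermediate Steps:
r(S) = 2*S/(213 + S) (r(S) = (S + S)/(S + 213) = (2*S)/(213 + S) = 2*S/(213 + S))
r(138) + 28550 = 2*138/(213 + 138) + 28550 = 2*138/351 + 28550 = 2*138*(1/351) + 28550 = 92/117 + 28550 = 3340442/117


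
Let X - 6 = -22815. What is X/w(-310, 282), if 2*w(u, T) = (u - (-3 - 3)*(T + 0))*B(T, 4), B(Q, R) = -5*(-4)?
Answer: -22809/13820 ≈ -1.6504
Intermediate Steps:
X = -22809 (X = 6 - 22815 = -22809)
B(Q, R) = 20
w(u, T) = 10*u + 60*T (w(u, T) = ((u - (-3 - 3)*(T + 0))*20)/2 = ((u - (-6)*T)*20)/2 = ((u + 6*T)*20)/2 = (20*u + 120*T)/2 = 10*u + 60*T)
X/w(-310, 282) = -22809/(10*(-310) + 60*282) = -22809/(-3100 + 16920) = -22809/13820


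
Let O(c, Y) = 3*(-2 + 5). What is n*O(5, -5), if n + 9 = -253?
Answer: -2358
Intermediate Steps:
O(c, Y) = 9 (O(c, Y) = 3*3 = 9)
n = -262 (n = -9 - 253 = -262)
n*O(5, -5) = -262*9 = -2358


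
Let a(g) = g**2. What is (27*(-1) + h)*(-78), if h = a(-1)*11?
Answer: 1248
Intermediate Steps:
h = 11 (h = (-1)**2*11 = 1*11 = 11)
(27*(-1) + h)*(-78) = (27*(-1) + 11)*(-78) = (-27 + 11)*(-78) = -16*(-78) = 1248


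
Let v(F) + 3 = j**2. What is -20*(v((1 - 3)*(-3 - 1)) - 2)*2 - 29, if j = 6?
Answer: -1269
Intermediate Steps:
v(F) = 33 (v(F) = -3 + 6**2 = -3 + 36 = 33)
-20*(v((1 - 3)*(-3 - 1)) - 2)*2 - 29 = -20*(33 - 2)*2 - 29 = -620*2 - 29 = -20*62 - 29 = -1240 - 29 = -1269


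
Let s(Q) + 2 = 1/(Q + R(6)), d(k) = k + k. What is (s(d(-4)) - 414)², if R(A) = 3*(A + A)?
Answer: 135652609/784 ≈ 1.7303e+5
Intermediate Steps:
R(A) = 6*A (R(A) = 3*(2*A) = 6*A)
d(k) = 2*k
s(Q) = -2 + 1/(36 + Q) (s(Q) = -2 + 1/(Q + 6*6) = -2 + 1/(Q + 36) = -2 + 1/(36 + Q))
(s(d(-4)) - 414)² = ((-71 - 4*(-4))/(36 + 2*(-4)) - 414)² = ((-71 - 2*(-8))/(36 - 8) - 414)² = ((-71 + 16)/28 - 414)² = ((1/28)*(-55) - 414)² = (-55/28 - 414)² = (-11647/28)² = 135652609/784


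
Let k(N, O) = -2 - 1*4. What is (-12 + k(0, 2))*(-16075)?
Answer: 289350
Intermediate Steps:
k(N, O) = -6 (k(N, O) = -2 - 4 = -6)
(-12 + k(0, 2))*(-16075) = (-12 - 6)*(-16075) = -18*(-16075) = 289350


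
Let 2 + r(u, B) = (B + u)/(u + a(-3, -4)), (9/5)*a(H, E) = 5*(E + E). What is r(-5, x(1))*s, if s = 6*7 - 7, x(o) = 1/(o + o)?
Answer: -899/14 ≈ -64.214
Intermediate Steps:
x(o) = 1/(2*o)
a(H, E) = 50*E/9 (a(H, E) = 5*(5*(E + E))/9 = 5*(5*(2*E))/9 = 5*(10*E)/9 = 50*E/9)
s = 35 (s = 42 - 7 = 35)
r(u, B) = -2 + (B + u)/(-200/9 + u) (r(u, B) = -2 + (B + u)/(u + (50/9)*(-4)) = -2 + (B + u)/(u - 200/9) = -2 + (B + u)/(-200/9 + u))
r(-5, x(1))*s = ((400 - 9*(-5) + 9*((1/2)/1))/(-200 + 9*(-5)))*35 = ((400 + 45 + 9*((1/2)*1))/(-200 - 45))*35 = ((400 + 45 + 9*(1/2))/(-245))*35 = -(400 + 45 + 9/2)/245*35 = -1/245*899/2*35 = -899/490*35 = -899/14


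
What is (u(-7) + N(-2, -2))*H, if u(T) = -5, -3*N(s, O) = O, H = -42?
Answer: 182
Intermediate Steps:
N(s, O) = -O/3
(u(-7) + N(-2, -2))*H = (-5 - ⅓*(-2))*(-42) = (-5 + ⅔)*(-42) = -13/3*(-42) = 182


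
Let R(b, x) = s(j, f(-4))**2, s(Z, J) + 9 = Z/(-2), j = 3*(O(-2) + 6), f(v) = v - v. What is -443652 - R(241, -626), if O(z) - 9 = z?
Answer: -1777857/4 ≈ -4.4446e+5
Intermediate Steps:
f(v) = 0
O(z) = 9 + z
j = 39 (j = 3*((9 - 2) + 6) = 3*(7 + 6) = 3*13 = 39)
s(Z, J) = -9 - Z/2 (s(Z, J) = -9 + Z/(-2) = -9 + Z*(-1/2) = -9 - Z/2)
R(b, x) = 3249/4 (R(b, x) = (-9 - 1/2*39)**2 = (-9 - 39/2)**2 = (-57/2)**2 = 3249/4)
-443652 - R(241, -626) = -443652 - 1*3249/4 = -443652 - 3249/4 = -1777857/4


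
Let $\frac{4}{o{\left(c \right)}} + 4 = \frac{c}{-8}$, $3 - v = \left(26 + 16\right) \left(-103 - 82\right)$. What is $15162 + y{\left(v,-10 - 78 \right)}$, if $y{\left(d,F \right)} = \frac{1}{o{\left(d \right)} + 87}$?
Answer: $\frac{10295051291}{679003} \approx 15162.0$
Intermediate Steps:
$v = 7773$ ($v = 3 - \left(26 + 16\right) \left(-103 - 82\right) = 3 - 42 \left(-185\right) = 3 - -7770 = 3 + 7770 = 7773$)
$o{\left(c \right)} = \frac{4}{-4 - \frac{c}{8}}$ ($o{\left(c \right)} = \frac{4}{-4 + \frac{c}{-8}} = \frac{4}{-4 + c \left(- \frac{1}{8}\right)} = \frac{4}{-4 - \frac{c}{8}}$)
$y{\left(d,F \right)} = \frac{1}{87 - \frac{32}{32 + d}}$ ($y{\left(d,F \right)} = \frac{1}{- \frac{32}{32 + d} + 87} = \frac{1}{87 - \frac{32}{32 + d}}$)
$15162 + y{\left(v,-10 - 78 \right)} = 15162 + \frac{32 + 7773}{2752 + 87 \cdot 7773} = 15162 + \frac{1}{2752 + 676251} \cdot 7805 = 15162 + \frac{1}{679003} \cdot 7805 = 15162 + \frac{7805}{679003} = \frac{10295051291}{679003}$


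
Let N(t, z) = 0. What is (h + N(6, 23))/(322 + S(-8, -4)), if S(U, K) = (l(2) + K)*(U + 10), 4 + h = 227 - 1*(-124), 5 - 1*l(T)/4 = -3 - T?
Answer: 347/394 ≈ 0.88071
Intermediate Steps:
l(T) = 32 + 4*T (l(T) = 20 - 4*(-3 - T) = 20 + (12 + 4*T) = 32 + 4*T)
h = 347 (h = -4 + (227 - 1*(-124)) = -4 + (227 + 124) = -4 + 351 = 347)
S(U, K) = (10 + U)*(40 + K) (S(U, K) = ((32 + 4*2) + K)*(U + 10) = ((32 + 8) + K)*(10 + U) = (40 + K)*(10 + U) = (10 + U)*(40 + K))
(h + N(6, 23))/(322 + S(-8, -4)) = (347 + 0)/(322 + (400 + 10*(-4) + 40*(-8) - 4*(-8))) = 347/(322 + (400 - 40 - 320 + 32)) = 347/(322 + 72) = 347/394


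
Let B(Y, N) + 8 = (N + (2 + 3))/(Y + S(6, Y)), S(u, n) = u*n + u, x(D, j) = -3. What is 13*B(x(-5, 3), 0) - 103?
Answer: -634/3 ≈ -211.33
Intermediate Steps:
S(u, n) = u + n*u (S(u, n) = n*u + u = u + n*u)
B(Y, N) = -8 + (5 + N)/(6 + 7*Y) (B(Y, N) = -8 + (N + (2 + 3))/(Y + 6*(1 + Y)) = -8 + (N + 5)/(Y + (6 + 6*Y)) = -8 + (5 + N)/(6 + 7*Y))
13*B(x(-5, 3), 0) - 103 = 13*((-43 + 0 - 56*(-3))/(6 + 7*(-3))) - 103 = 13*((-43 + 0 + 168)/(6 - 21)) - 103 = 13*(125/(-15)) - 103 = 13*(-1/15*125) - 103 = 13*(-25/3) - 103 = -325/3 - 103 = -634/3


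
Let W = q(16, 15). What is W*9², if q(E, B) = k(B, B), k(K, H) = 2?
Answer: 162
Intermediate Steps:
q(E, B) = 2
W = 2
W*9² = 2*9² = 2*81 = 162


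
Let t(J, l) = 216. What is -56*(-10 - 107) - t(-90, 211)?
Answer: 6336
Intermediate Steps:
-56*(-10 - 107) - t(-90, 211) = -56*(-10 - 107) - 1*216 = -56*(-117) - 216 = 6552 - 216 = 6336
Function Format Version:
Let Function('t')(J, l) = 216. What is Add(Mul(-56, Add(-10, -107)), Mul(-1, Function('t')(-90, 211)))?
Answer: 6336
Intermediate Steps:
Add(Mul(-56, Add(-10, -107)), Mul(-1, Function('t')(-90, 211))) = Add(Mul(-56, Add(-10, -107)), Mul(-1, 216)) = Add(Mul(-56, -117), -216) = Add(6552, -216) = 6336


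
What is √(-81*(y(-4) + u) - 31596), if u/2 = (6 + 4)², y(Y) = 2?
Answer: I*√47958 ≈ 218.99*I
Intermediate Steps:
u = 200 (u = 2*(6 + 4)² = 2*10² = 2*100 = 200)
√(-81*(y(-4) + u) - 31596) = √(-81*(2 + 200) - 31596) = √(-81*202 - 31596) = √(-16362 - 31596) = √(-47958) = I*√47958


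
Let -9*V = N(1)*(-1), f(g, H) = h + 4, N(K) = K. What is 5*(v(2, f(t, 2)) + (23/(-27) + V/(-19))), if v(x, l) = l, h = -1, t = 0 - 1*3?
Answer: 5495/513 ≈ 10.712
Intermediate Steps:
t = -3 (t = 0 - 3 = -3)
f(g, H) = 3 (f(g, H) = -1 + 4 = 3)
V = ⅑ (V = -(-1)/9 = -⅑*(-1) = ⅑ ≈ 0.11111)
5*(v(2, f(t, 2)) + (23/(-27) + V/(-19))) = 5*(3 + (23/(-27) + (⅑)/(-19))) = 5*(3 + (23*(-1/27) + (⅑)*(-1/19))) = 5*(3 + (-23/27 - 1/171)) = 5*(3 - 440/513) = 5*(1099/513) = 5495/513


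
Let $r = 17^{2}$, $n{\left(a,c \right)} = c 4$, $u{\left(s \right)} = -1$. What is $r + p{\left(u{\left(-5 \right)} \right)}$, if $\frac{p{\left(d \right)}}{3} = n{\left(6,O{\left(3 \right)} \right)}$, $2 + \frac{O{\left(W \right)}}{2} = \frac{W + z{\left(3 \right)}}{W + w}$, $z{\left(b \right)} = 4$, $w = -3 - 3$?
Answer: $185$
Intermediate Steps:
$w = -6$ ($w = -3 - 3 = -6$)
$O{\left(W \right)} = -4 + \frac{2 \left(4 + W\right)}{-6 + W}$ ($O{\left(W \right)} = -4 + 2 \frac{W + 4}{W - 6} = -4 + 2 \frac{4 + W}{-6 + W} = -4 + \frac{2 \left(4 + W\right)}{-6 + W}$)
$n{\left(a,c \right)} = 4 c$
$r = 289$
$p{\left(d \right)} = -104$ ($p{\left(d \right)} = 3 \cdot 4 \frac{2 \left(16 - 3\right)}{-6 + 3} = 3 \cdot 4 \frac{2 \left(16 - 3\right)}{-3} = 3 \cdot 4 \cdot 2 \left(- \frac{1}{3}\right) 13 = 3 \cdot 4 \left(- \frac{26}{3}\right) = 3 \left(- \frac{104}{3}\right) = -104$)
$r + p{\left(u{\left(-5 \right)} \right)} = 289 - 104 = 185$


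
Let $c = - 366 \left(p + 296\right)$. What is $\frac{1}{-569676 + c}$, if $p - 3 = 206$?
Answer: $- \frac{1}{754506} \approx -1.3254 \cdot 10^{-6}$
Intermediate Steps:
$p = 209$ ($p = 3 + 206 = 209$)
$c = -184830$ ($c = - 366 \left(209 + 296\right) = \left(-366\right) 505 = -184830$)
$\frac{1}{-569676 + c} = \frac{1}{-569676 - 184830} = \frac{1}{-754506} = - \frac{1}{754506}$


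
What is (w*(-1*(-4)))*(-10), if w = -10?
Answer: 400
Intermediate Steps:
(w*(-1*(-4)))*(-10) = -(-10)*(-4)*(-10) = -10*4*(-10) = -40*(-10) = 400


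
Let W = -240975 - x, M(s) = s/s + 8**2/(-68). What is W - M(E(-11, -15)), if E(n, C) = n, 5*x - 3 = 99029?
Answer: -22166424/85 ≈ -2.6078e+5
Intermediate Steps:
x = 99032/5 (x = 3/5 + (1/5)*99029 = 3/5 + 99029/5 = 99032/5 ≈ 19806.)
M(s) = 1/17 (M(s) = 1 + 64*(-1/68) = 1 - 16/17 = 1/17)
W = -1303907/5 (W = -240975 - 1*99032/5 = -240975 - 99032/5 = -1303907/5 ≈ -2.6078e+5)
W - M(E(-11, -15)) = -1303907/5 - 1*1/17 = -1303907/5 - 1/17 = -22166424/85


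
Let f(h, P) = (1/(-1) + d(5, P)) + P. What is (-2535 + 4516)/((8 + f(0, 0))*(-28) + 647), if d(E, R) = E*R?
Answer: 1981/451 ≈ 4.3925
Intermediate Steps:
f(h, P) = -1 + 6*P (f(h, P) = (1/(-1) + 5*P) + P = (-1 + 5*P) + P = -1 + 6*P)
(-2535 + 4516)/((8 + f(0, 0))*(-28) + 647) = (-2535 + 4516)/((8 + (-1 + 6*0))*(-28) + 647) = 1981/((8 + (-1 + 0))*(-28) + 647) = 1981/((8 - 1)*(-28) + 647) = 1981/(7*(-28) + 647) = 1981/(-196 + 647) = 1981/451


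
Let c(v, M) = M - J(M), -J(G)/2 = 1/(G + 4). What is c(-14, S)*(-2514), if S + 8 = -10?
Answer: 319278/7 ≈ 45611.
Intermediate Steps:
S = -18 (S = -8 - 10 = -18)
J(G) = -2/(4 + G) (J(G) = -2/(G + 4) = -2/(4 + G))
c(v, M) = M + 2/(4 + M) (c(v, M) = M - (-2)/(4 + M) = M + 2/(4 + M))
c(-14, S)*(-2514) = ((2 - 18*(4 - 18))/(4 - 18))*(-2514) = ((2 - 18*(-14))/(-14))*(-2514) = -(2 + 252)/14*(-2514) = -1/14*254*(-2514) = -127/7*(-2514) = 319278/7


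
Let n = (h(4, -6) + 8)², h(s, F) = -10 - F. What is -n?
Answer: -16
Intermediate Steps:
n = 16 (n = ((-10 - 1*(-6)) + 8)² = ((-10 + 6) + 8)² = (-4 + 8)² = 4² = 16)
-n = -1*16 = -16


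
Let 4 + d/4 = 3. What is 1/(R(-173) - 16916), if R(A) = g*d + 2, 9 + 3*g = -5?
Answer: -3/50686 ≈ -5.9188e-5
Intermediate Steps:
g = -14/3 (g = -3 + (⅓)*(-5) = -3 - 5/3 = -14/3 ≈ -4.6667)
d = -4 (d = -16 + 4*3 = -16 + 12 = -4)
R(A) = 62/3 (R(A) = -14/3*(-4) + 2 = 56/3 + 2 = 62/3)
1/(R(-173) - 16916) = 1/(62/3 - 16916) = 1/(-50686/3) = -3/50686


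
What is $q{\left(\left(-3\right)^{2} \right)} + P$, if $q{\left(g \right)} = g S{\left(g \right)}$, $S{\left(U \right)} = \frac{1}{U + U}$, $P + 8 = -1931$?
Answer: $- \frac{3877}{2} \approx -1938.5$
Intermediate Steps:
$P = -1939$ ($P = -8 - 1931 = -1939$)
$S{\left(U \right)} = \frac{1}{2 U}$
$q{\left(g \right)} = \frac{1}{2}$ ($q{\left(g \right)} = g \frac{1}{2 g} = \frac{1}{2}$)
$q{\left(\left(-3\right)^{2} \right)} + P = \frac{1}{2} - 1939 = - \frac{3877}{2}$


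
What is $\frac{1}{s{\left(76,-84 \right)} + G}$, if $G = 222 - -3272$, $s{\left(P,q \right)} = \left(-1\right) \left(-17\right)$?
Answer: $\frac{1}{3511} \approx 0.00028482$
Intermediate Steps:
$s{\left(P,q \right)} = 17$
$G = 3494$ ($G = 222 + 3272 = 3494$)
$\frac{1}{s{\left(76,-84 \right)} + G} = \frac{1}{17 + 3494} = \frac{1}{3511}$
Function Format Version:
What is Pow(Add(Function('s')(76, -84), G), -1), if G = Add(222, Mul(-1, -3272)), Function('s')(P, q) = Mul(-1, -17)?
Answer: Rational(1, 3511) ≈ 0.00028482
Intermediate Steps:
Function('s')(P, q) = 17
G = 3494 (G = Add(222, 3272) = 3494)
Pow(Add(Function('s')(76, -84), G), -1) = Pow(Add(17, 3494), -1) = Pow(3511, -1) = Rational(1, 3511)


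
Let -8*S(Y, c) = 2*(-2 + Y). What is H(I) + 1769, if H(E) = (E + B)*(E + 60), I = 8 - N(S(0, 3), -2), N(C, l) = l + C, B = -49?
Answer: -3905/4 ≈ -976.25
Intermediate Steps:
S(Y, c) = ½ - Y/4 (S(Y, c) = -(-2 + Y)/4 = -(-4 + 2*Y)/8 = ½ - Y/4)
N(C, l) = C + l
I = 19/2 (I = 8 - ((½ - ¼*0) - 2) = 8 - ((½ + 0) - 2) = 8 - (½ - 2) = 8 - 1*(-3/2) = 8 + 3/2 = 19/2 ≈ 9.5000)
H(E) = (-49 + E)*(60 + E) (H(E) = (E - 49)*(E + 60) = (-49 + E)*(60 + E))
H(I) + 1769 = (-2940 + (19/2)² + 11*(19/2)) + 1769 = (-2940 + 361/4 + 209/2) + 1769 = -10981/4 + 1769 = -3905/4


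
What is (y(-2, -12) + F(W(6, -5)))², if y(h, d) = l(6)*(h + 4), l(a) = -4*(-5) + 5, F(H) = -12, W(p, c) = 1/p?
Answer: 1444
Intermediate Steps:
l(a) = 25 (l(a) = 20 + 5 = 25)
y(h, d) = 100 + 25*h (y(h, d) = 25*(h + 4) = 25*(4 + h) = 100 + 25*h)
(y(-2, -12) + F(W(6, -5)))² = ((100 + 25*(-2)) - 12)² = ((100 - 50) - 12)² = (50 - 12)² = 38² = 1444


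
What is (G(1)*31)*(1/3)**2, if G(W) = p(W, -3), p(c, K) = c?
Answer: 31/9 ≈ 3.4444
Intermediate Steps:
G(W) = W
(G(1)*31)*(1/3)**2 = (1*31)*(1/3)**2 = 31*(1/3)**2 = 31*(1/9) = 31/9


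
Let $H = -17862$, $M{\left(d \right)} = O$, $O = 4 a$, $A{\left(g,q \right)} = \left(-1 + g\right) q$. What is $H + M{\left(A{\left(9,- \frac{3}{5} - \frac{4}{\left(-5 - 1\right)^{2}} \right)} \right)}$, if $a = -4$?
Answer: $-17878$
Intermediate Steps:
$A{\left(g,q \right)} = q \left(-1 + g\right)$
$O = -16$ ($O = 4 \left(-4\right) = -16$)
$M{\left(d \right)} = -16$
$H + M{\left(A{\left(9,- \frac{3}{5} - \frac{4}{\left(-5 - 1\right)^{2}} \right)} \right)} = -17862 - 16 = -17878$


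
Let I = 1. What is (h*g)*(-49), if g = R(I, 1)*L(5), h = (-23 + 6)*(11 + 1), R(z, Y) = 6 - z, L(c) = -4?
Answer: -199920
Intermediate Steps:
h = -204 (h = -17*12 = -204)
g = -20 (g = (6 - 1*1)*(-4) = (6 - 1)*(-4) = 5*(-4) = -20)
(h*g)*(-49) = -204*(-20)*(-49) = 4080*(-49) = -199920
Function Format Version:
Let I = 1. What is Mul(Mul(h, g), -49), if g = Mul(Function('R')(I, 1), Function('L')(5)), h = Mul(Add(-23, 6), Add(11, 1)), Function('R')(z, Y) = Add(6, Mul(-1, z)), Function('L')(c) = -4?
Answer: -199920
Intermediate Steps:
h = -204 (h = Mul(-17, 12) = -204)
g = -20 (g = Mul(Add(6, Mul(-1, 1)), -4) = Mul(Add(6, -1), -4) = Mul(5, -4) = -20)
Mul(Mul(h, g), -49) = Mul(Mul(-204, -20), -49) = Mul(4080, -49) = -199920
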